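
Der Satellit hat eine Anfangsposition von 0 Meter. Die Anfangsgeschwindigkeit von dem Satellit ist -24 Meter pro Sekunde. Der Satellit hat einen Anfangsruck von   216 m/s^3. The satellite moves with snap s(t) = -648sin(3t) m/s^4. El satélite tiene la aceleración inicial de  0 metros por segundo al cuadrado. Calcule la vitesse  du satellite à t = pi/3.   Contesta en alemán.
Wir müssen unsere Gleichung für den Snap s(t) = -648·sin(3·t) 3-mal integrieren. Die Stammfunktion von dem Snap ist der Ruck. Mit j(0) = 216 erhalten wir j(t) = 216·cos(3·t). Das Integral von dem Ruck, mit a(0) = 0, ergibt die Beschleunigung: a(t) = 72·sin(3·t). Das Integral von der Beschleunigung ist die Geschwindigkeit. Mit v(0) = -24 erhalten wir v(t) = -24·cos(3·t). Aus der Gleichung für die Geschwindigkeit v(t) = -24·cos(3·t), setzen wir t = pi/3 ein und erhalten v = 24.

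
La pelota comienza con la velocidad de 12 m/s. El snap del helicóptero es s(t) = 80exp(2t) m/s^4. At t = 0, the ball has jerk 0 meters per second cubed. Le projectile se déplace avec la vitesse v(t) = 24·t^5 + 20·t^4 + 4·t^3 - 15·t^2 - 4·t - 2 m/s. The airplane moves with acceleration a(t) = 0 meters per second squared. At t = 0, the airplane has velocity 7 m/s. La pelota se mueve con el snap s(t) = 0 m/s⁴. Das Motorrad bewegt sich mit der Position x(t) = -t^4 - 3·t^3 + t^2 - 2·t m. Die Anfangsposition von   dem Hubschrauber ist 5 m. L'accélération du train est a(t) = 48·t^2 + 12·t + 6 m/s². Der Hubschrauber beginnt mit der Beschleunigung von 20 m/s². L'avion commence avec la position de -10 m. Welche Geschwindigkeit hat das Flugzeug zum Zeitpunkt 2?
Um dies zu lösen, müssen wir 1 Stammfunktion unserer Gleichung für die Beschleunigung a(t) = 0 finden. Die Stammfunktion von der Beschleunigung, mit v(0) = 7, ergibt die Geschwindigkeit: v(t) = 7. Wir haben die Geschwindigkeit v(t) = 7. Durch Einsetzen von t = 2: v(2) = 7.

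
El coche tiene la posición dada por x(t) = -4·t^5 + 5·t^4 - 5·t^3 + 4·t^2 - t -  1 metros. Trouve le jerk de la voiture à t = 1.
Nous devons dériver notre équation de la position x(t) = -4·t^5 + 5·t^4 - 5·t^3 + 4·t^2 - t - 1 3 fois. La dérivée de la position donne la vitesse: v(t) = -20·t^4 + 20·t^3 - 15·t^2 + 8·t - 1. En prenant d/dt de v(t), nous trouvons a(t) = -80·t^3 + 60·t^2 - 30·t + 8. En dérivant l'accélération, nous obtenons le jerk: j(t) = -240·t^2 + 120·t - 30. De l'équation du jerk j(t) = -240·t^2 + 120·t - 30, nous substituons t = 1 pour obtenir j = -150.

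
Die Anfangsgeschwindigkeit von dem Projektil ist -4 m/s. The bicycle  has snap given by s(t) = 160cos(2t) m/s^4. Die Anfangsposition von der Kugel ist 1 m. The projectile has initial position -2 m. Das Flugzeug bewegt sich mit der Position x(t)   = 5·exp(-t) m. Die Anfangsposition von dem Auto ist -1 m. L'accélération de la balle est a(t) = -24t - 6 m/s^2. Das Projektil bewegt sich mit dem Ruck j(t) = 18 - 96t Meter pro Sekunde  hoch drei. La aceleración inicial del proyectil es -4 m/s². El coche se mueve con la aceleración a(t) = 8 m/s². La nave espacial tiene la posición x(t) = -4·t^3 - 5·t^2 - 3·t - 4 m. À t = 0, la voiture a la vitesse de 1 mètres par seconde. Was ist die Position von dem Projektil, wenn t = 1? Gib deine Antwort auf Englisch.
To find the answer, we compute 3 antiderivatives of j(t) = 18 - 96·t. Integrating jerk and using the initial condition a(0) = -4, we get a(t) = -48·t^2 + 18·t - 4. The integral of acceleration, with v(0) = -4, gives velocity: v(t) = -16·t^3 + 9·t^2 - 4·t - 4. The antiderivative of velocity, with x(0) = -2, gives position: x(t) = -4·t^4 + 3·t^3 - 2·t^2 - 4·t - 2. Using x(t) = -4·t^4 + 3·t^3 - 2·t^2 - 4·t - 2 and substituting t = 1, we find x = -9.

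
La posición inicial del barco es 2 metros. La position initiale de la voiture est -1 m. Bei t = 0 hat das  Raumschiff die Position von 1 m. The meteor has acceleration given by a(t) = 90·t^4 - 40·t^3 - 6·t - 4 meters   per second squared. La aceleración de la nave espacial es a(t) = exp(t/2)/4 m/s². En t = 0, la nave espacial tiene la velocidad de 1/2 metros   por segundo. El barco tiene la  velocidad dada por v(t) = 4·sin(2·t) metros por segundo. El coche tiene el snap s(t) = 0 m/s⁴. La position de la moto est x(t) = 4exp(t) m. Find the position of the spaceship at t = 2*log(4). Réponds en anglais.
We must find the integral of our acceleration equation a(t) = exp(t/2)/4 2 times. The antiderivative of acceleration, with v(0) = 1/2, gives velocity: v(t) = exp(t/2)/2. Integrating velocity and using the initial condition x(0) = 1, we get x(t) = exp(t/2). We have position x(t) = exp(t/2). Substituting t = 2*log(4): x(2*log(4)) = 4.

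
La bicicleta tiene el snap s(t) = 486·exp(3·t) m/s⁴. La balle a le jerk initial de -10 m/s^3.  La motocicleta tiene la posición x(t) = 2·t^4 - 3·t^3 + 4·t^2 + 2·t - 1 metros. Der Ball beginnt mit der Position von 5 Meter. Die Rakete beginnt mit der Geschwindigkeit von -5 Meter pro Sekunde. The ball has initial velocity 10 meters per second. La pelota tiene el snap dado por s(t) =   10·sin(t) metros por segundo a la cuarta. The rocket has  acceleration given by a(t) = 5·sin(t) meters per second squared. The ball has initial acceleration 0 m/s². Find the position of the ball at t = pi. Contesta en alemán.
Wir müssen unsere Gleichung für den Snap s(t) = 10·sin(t) 4-mal integrieren. Mit ∫s(t)dt und Anwendung von j(0) = -10, finden wir j(t) = -10·cos(t). Das Integral von dem Ruck, mit a(0) = 0, ergibt die Beschleunigung: a(t) = -10·sin(t). Das Integral von der Beschleunigung, mit v(0) = 10, ergibt die Geschwindigkeit: v(t) = 10·cos(t). Durch Integration von der Geschwindigkeit und Verwendung der Anfangsbedingung x(0) = 5, erhalten wir x(t) = 10·sin(t) + 5. Mit x(t) = 10·sin(t) + 5 und Einsetzen von t = pi, finden wir x = 5.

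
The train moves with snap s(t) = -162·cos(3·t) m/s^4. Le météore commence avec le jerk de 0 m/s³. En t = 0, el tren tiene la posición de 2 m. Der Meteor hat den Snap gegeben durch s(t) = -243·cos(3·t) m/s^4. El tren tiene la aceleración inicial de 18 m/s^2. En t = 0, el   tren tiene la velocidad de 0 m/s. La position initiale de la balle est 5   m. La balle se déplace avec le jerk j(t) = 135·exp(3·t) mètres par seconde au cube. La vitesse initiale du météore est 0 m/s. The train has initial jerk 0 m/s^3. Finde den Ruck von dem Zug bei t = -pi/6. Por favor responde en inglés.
We need to integrate our snap equation s(t) = -162·cos(3·t) 1 time. The antiderivative of snap is jerk. Using j(0) = 0, we get j(t) = -54·sin(3·t). Using j(t) = -54·sin(3·t) and substituting t = -pi/6, we find j = 54.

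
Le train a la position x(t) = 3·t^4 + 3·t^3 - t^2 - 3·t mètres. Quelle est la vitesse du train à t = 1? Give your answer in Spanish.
Partiendo de la posición x(t) = 3·t^4 + 3·t^3 - t^2 - 3·t, tomamos 1 derivada. La derivada de la posición da la velocidad: v(t) = 12·t^3 + 9·t^2 - 2·t - 3. De la ecuación de la velocidad v(t) = 12·t^3 + 9·t^2 - 2·t - 3, sustituimos t = 1 para obtener v = 16.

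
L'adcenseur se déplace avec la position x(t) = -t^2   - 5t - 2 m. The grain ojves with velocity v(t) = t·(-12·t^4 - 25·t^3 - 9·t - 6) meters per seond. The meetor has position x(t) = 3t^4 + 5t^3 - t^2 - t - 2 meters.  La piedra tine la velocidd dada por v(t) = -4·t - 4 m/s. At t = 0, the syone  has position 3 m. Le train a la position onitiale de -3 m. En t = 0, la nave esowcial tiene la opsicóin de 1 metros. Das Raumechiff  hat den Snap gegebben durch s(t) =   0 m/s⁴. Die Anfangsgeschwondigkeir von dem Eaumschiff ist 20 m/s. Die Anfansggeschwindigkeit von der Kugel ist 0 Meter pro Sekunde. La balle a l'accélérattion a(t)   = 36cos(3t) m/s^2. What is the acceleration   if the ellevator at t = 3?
We must differentiate our position equation x(t) = -t^2 - 5·t - 2 2 times. Taking d/dt of x(t), we find v(t) = -2·t - 5. The derivative of velocity gives acceleration: a(t) = -2. We have acceleration a(t) = -2. Substituting t = 3: a(3) = -2.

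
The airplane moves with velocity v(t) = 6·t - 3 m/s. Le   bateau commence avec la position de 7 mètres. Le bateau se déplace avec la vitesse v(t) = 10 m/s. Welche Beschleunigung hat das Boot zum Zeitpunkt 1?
Um dies zu lösen, müssen wir 1 Ableitung unserer Gleichung für die Geschwindigkeit v(t) = 10 nehmen. Die Ableitung von der Geschwindigkeit ergibt die Beschleunigung: a(t) = 0. Aus der Gleichung für die Beschleunigung a(t) = 0, setzen wir t = 1 ein und erhalten a = 0.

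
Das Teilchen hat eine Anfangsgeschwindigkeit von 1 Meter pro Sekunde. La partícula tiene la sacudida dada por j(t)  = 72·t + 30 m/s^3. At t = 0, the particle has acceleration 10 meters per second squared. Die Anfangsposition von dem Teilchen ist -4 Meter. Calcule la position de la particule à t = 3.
En partant du jerk j(t) = 72·t + 30, nous prenons 3 primitives. En intégrant le jerk et en utilisant la condition initiale a(0) = 10, nous obtenons a(t) = 36·t^2 + 30·t + 10. La primitive de l'accélération est la vitesse. En utilisant v(0) = 1, nous obtenons v(t) = 12·t^3 + 15·t^2 + 10·t + 1. L'intégrale de la vitesse, avec x(0) = -4, donne la position: x(t) = 3·t^4 + 5·t^3 + 5·t^2 + t - 4. Nous avons la position x(t) = 3·t^4 + 5·t^3 + 5·t^2 + t - 4. En substituant t = 3: x(3) = 422.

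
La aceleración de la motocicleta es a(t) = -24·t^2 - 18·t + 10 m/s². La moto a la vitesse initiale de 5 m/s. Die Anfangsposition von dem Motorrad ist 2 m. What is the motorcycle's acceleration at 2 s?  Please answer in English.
We have acceleration a(t) = -24·t^2 - 18·t + 10. Substituting t = 2: a(2) = -122.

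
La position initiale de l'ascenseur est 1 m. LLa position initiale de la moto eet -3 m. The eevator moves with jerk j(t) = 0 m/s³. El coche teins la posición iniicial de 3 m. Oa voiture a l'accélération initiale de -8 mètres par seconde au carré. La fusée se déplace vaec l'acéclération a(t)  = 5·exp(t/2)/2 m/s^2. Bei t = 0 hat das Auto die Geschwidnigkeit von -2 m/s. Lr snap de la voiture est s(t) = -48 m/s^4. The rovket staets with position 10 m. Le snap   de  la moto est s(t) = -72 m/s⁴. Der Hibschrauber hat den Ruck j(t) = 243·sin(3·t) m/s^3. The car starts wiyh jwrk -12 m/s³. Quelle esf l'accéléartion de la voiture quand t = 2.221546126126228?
Pour résoudre ceci, nous devons prendre 2 intégrales de notre équation du snap s(t) = -48. En prenant ∫s(t)dt et en appliquant j(0) = -12, nous trouvons j(t) = -48·t - 12. L'intégrale du jerk, avec a(0) = -8, donne l'accélération: a(t) = -24·t^2 - 12·t - 8. En utilisant a(t) = -24·t^2 - 12·t - 8 et en substituant t = 2.221546126126228, nous trouvons a = -153.104966085670.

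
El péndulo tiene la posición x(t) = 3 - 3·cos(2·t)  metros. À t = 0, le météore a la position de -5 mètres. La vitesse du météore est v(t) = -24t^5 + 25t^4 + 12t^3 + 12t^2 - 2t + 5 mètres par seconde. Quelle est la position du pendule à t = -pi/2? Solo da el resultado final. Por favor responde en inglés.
At t = -pi/2, x = 6.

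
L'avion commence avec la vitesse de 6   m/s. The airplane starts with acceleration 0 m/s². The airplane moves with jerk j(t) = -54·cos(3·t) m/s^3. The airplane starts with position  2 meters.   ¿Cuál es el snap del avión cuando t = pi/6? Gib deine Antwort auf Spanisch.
Partiendo de la sacudida j(t) = -54·cos(3·t), tomamos 1 derivada. Derivando la sacudida, obtenemos el snap: s(t) = 162·sin(3·t). Usando s(t) = 162·sin(3·t) y sustituyendo t = pi/6, encontramos s = 162.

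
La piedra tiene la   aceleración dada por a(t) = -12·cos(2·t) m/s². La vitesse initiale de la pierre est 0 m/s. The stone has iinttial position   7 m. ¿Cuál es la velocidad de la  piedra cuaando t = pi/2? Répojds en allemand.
Wir müssen die Stammfunktion unserer Gleichung für die Beschleunigung a(t) = -12·cos(2·t) 1-mal finden. Das Integral von der Beschleunigung, mit v(0) = 0, ergibt die Geschwindigkeit: v(t) = -6·sin(2·t). Mit v(t) = -6·sin(2·t) und Einsetzen von t = pi/2, finden wir v = 0.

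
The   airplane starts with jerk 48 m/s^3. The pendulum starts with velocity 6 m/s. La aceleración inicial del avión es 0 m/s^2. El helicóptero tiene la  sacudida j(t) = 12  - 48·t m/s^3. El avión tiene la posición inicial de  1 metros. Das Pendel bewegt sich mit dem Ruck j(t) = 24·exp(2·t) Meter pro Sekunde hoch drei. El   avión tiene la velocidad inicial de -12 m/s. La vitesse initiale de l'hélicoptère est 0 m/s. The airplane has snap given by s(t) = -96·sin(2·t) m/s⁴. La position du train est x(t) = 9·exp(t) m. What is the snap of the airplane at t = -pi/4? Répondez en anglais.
Using s(t) = -96·sin(2·t) and substituting t = -pi/4, we find s = 96.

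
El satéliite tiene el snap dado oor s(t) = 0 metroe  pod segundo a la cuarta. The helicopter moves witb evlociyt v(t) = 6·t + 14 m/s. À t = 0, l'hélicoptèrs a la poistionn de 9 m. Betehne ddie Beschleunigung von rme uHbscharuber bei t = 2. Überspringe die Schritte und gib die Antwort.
Die Beschleunigung bei t = 2 ist a = 6.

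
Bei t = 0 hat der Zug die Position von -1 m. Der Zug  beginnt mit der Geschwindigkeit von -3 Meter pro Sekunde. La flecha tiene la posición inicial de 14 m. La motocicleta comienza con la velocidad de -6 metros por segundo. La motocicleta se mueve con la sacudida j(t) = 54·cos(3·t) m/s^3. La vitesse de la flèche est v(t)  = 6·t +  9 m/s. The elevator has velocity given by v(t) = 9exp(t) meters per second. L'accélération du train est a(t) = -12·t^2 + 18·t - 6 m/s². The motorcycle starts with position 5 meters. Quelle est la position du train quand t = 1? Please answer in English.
To solve this, we need to take 2 antiderivatives of our acceleration equation a(t) = -12·t^2 + 18·t - 6. Finding the integral of a(t) and using v(0) = -3: v(t) = -4·t^3 + 9·t^2 - 6·t - 3. The antiderivative of velocity is position. Using x(0) = -1, we get x(t) = -t^4 + 3·t^3 - 3·t^2 - 3·t - 1. We have position x(t) = -t^4 + 3·t^3 - 3·t^2 - 3·t - 1. Substituting t = 1: x(1) = -5.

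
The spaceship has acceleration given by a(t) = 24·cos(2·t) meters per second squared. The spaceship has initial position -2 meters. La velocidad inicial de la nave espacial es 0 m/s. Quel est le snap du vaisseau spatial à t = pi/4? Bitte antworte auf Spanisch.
Para resolver esto, necesitamos tomar 2 derivadas de nuestra ecuación de la aceleración a(t) = 24·cos(2·t). Tomando d/dt de a(t), encontramos j(t) = -48·sin(2·t). Derivando la sacudida, obtenemos el snap: s(t) = -96·cos(2·t). De la ecuación del snap s(t) = -96·cos(2·t), sustituimos t = pi/4 para obtener s = 0.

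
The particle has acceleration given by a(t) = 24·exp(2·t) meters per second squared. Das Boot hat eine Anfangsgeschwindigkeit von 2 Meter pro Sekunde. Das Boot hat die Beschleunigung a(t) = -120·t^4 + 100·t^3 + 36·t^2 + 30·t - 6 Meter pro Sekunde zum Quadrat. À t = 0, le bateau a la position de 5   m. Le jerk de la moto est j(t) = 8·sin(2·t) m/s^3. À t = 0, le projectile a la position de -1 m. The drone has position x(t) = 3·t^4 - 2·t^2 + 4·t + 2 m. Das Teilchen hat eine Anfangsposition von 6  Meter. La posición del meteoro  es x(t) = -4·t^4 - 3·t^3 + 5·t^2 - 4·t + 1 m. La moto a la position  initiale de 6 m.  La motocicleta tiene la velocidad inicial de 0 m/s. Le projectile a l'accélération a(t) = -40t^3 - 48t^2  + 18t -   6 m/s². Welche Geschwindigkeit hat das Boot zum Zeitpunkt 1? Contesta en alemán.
Um dies zu lösen, müssen wir 1 Stammfunktion unserer Gleichung für die Beschleunigung a(t) = -120·t^4 + 100·t^3 + 36·t^2 + 30·t - 6 finden. Mit ∫a(t)dt und Anwendung von v(0) = 2, finden wir v(t) = -24·t^5 + 25·t^4 + 12·t^3 + 15·t^2 - 6·t + 2. Wir haben die Geschwindigkeit v(t) = -24·t^5 + 25·t^4 + 12·t^3 + 15·t^2 - 6·t + 2. Durch Einsetzen von t = 1: v(1) = 24.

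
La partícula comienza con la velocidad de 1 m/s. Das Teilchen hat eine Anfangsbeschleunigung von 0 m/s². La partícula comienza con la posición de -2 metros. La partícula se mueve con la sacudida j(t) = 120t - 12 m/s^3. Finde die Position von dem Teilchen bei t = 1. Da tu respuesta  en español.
Para resolver esto, necesitamos tomar 3 integrales de nuestra ecuación de la sacudida j(t) = 120·t - 12. La integral de la sacudida, con a(0) = 0, da la aceleración: a(t) = 12·t·(5·t - 1). Integrando la aceleración y usando la condición inicial v(0) = 1, obtenemos v(t) = 20·t^3 - 6·t^2 + 1. La integral de la velocidad es la posición. Usando x(0) = -2, obtenemos x(t) = 5·t^4 - 2·t^3 + t - 2. Tenemos la posición x(t) = 5·t^4 - 2·t^3 + t - 2. Sustituyendo t = 1: x(1) = 2.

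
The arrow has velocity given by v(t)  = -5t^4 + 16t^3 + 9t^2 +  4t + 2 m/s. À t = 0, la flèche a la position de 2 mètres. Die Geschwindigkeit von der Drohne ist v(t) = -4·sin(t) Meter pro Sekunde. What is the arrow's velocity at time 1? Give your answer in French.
De l'équation de la vitesse v(t) = -5·t^4 + 16·t^3 + 9·t^2 + 4·t + 2, nous substituons t = 1 pour obtenir v = 26.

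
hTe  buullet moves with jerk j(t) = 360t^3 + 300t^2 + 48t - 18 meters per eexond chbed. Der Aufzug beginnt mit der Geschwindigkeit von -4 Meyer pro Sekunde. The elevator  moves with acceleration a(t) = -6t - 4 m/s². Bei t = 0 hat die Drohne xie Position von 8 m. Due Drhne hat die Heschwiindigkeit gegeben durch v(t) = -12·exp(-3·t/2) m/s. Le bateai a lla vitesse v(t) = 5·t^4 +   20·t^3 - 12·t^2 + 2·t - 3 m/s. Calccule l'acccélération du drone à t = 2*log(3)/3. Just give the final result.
L'accélération à t = 2*log(3)/3 est a = 6.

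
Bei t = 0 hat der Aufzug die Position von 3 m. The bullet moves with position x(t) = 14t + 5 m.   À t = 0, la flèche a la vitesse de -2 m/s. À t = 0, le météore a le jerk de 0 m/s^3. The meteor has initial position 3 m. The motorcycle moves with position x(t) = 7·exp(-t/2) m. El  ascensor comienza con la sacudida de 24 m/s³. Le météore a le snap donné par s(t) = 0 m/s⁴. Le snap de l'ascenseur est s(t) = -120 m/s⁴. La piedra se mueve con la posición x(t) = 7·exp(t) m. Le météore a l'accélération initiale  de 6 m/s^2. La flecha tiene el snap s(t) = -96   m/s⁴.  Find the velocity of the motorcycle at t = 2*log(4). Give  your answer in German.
Um dies zu lösen, müssen wir 1 Ableitung unserer Gleichung für die Position x(t) = 7·exp(-t/2) nehmen. Mit d/dt von x(t) finden wir v(t) = -7·exp(-t/2)/2. Aus der Gleichung für die Geschwindigkeit v(t) = -7·exp(-t/2)/2, setzen wir t = 2*log(4) ein und erhalten v = -7/8.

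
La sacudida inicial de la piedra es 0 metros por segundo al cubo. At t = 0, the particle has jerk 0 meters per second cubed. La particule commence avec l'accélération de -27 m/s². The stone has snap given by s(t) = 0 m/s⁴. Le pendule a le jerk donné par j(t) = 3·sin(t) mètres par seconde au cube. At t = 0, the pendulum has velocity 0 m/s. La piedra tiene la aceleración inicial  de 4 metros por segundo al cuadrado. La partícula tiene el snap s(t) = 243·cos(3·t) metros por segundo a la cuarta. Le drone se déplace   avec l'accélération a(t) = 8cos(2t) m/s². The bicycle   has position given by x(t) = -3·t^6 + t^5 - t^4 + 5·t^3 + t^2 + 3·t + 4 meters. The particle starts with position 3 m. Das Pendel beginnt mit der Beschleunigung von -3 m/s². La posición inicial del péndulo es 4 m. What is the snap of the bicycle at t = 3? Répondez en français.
Nous devons dériver notre équation de la position x(t) = -3·t^6 + t^5 - t^4 + 5·t^3 + t^2 + 3·t + 4 4 fois. En prenant d/dt de x(t), nous trouvons v(t) = -18·t^5 + 5·t^4 - 4·t^3 + 15·t^2 + 2·t + 3. En dérivant la vitesse, nous obtenons l'accélération: a(t) = -90·t^4 + 20·t^3 - 12·t^2 + 30·t + 2. En prenant d/dt de a(t), nous trouvons j(t) = -360·t^3 + 60·t^2 - 24·t + 30. En prenant d/dt de j(t), nous trouvons s(t) = -1080·t^2 + 120·t - 24. De l'équation du snap s(t) = -1080·t^2 + 120·t - 24, nous substituons t = 3 pour obtenir s = -9384.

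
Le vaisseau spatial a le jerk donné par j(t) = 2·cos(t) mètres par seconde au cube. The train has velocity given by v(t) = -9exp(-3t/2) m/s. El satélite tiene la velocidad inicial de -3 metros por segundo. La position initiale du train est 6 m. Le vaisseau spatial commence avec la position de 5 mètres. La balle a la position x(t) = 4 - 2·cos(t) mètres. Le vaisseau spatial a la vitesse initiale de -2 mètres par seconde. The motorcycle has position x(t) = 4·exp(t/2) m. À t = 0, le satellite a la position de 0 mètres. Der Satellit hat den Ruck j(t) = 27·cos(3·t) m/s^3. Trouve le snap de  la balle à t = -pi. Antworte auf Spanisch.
Para resolver esto, necesitamos tomar 4 derivadas de nuestra ecuación de la posición x(t) = 4 - 2·cos(t). Derivando la posición, obtenemos la velocidad: v(t) = 2·sin(t). Derivando la velocidad, obtenemos la aceleración: a(t) = 2·cos(t). Derivando la aceleración, obtenemos la sacudida: j(t) = -2·sin(t). Derivando la sacudida, obtenemos el snap: s(t) = -2·cos(t). Usando s(t) = -2·cos(t) y sustituyendo t = -pi, encontramos s = 2.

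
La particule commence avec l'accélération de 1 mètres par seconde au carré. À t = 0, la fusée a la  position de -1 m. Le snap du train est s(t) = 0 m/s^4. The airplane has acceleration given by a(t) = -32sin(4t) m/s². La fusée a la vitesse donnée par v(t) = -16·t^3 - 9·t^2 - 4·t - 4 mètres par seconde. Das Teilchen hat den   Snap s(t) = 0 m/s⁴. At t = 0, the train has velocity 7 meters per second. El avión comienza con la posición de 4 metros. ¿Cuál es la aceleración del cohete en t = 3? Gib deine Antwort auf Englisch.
We must differentiate our velocity equation v(t) = -16·t^3 - 9·t^2 - 4·t - 4 1 time. Differentiating velocity, we get acceleration: a(t) = -48·t^2 - 18·t - 4. From the given acceleration equation a(t) = -48·t^2 - 18·t - 4, we substitute t = 3 to get a = -490.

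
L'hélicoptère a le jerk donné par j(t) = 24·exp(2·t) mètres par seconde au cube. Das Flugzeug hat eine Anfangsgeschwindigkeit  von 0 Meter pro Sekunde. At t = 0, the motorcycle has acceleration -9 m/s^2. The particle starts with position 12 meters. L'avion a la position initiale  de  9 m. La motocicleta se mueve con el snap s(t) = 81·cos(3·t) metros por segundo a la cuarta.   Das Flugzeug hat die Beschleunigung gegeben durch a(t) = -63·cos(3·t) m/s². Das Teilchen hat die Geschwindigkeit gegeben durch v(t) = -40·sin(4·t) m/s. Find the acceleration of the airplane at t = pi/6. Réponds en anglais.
Using a(t) = -63·cos(3·t) and substituting t = pi/6, we find a = 0.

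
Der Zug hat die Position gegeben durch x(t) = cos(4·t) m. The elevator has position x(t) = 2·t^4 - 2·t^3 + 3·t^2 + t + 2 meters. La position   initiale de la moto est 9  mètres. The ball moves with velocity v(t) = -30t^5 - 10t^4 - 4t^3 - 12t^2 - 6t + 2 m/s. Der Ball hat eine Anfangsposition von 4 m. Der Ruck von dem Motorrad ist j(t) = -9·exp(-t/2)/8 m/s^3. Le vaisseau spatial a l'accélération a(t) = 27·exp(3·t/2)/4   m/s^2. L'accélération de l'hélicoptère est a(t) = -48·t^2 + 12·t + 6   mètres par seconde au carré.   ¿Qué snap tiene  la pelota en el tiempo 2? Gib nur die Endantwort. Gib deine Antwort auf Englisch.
At t = 2, s = -7704.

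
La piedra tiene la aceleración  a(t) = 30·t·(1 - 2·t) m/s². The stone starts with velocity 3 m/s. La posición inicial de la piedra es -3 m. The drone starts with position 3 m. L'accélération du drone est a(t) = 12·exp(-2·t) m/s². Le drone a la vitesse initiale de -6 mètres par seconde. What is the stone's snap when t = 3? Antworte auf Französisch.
En partant de l'accélération a(t) = 30·t·(1 - 2·t), nous prenons 2 dérivées. En dérivant l'accélération, nous obtenons le jerk: j(t) = 30 - 120·t. La dérivée du jerk donne le snap: s(t) = -120. De l'équation du snap s(t) = -120, nous substituons t = 3 pour obtenir s = -120.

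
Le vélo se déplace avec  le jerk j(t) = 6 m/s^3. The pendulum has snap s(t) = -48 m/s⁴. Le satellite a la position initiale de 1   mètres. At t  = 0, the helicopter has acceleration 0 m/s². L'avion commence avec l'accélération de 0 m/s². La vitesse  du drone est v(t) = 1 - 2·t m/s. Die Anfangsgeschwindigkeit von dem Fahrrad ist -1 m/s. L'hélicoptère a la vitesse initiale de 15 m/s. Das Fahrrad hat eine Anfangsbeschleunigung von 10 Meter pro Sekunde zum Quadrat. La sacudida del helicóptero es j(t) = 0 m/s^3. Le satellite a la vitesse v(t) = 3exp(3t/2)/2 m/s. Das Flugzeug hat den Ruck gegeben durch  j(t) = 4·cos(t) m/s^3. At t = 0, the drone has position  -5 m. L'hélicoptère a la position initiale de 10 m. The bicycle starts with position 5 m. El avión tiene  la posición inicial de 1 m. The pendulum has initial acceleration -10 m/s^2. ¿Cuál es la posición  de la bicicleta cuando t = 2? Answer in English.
We must find the integral of our jerk equation j(t) = 6 3 times. Finding the integral of j(t) and using a(0) = 10: a(t) = 6·t + 10. The antiderivative of acceleration, with v(0) = -1, gives velocity: v(t) = 3·t^2 + 10·t - 1. Integrating velocity and using the initial condition x(0) = 5, we get x(t) = t^3 + 5·t^2 - t + 5. From the given position equation x(t) = t^3 + 5·t^2 - t + 5, we substitute t = 2 to get x = 31.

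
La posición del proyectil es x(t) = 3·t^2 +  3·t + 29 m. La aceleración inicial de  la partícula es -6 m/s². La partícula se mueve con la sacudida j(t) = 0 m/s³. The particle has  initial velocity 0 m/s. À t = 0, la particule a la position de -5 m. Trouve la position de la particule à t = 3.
Nous devons intégrer notre équation du jerk j(t) = 0 3 fois. En intégrant le jerk et en utilisant la condition initiale a(0) = -6, nous obtenons a(t) = -6. En intégrant l'accélération et en utilisant la condition initiale v(0) = 0, nous obtenons v(t) = -6·t. L'intégrale de la vitesse, avec x(0) = -5, donne la position: x(t) = -3·t^2 - 5. De l'équation de la position x(t) = -3·t^2 - 5, nous substituons t = 3 pour obtenir x = -32.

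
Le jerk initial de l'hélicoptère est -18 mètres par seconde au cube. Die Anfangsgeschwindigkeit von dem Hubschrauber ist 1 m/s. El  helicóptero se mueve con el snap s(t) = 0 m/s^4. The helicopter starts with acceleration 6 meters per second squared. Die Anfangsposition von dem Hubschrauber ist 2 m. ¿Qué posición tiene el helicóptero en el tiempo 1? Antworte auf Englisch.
We must find the integral of our snap equation s(t) = 0 4 times. Integrating snap and using the initial condition j(0) = -18, we get j(t) = -18. The integral of jerk is acceleration. Using a(0) = 6, we get a(t) = 6 - 18·t. The antiderivative of acceleration, with v(0) = 1, gives velocity: v(t) = -9·t^2 + 6·t + 1. Finding the antiderivative of v(t) and using x(0) = 2: x(t) = -3·t^3 + 3·t^2 + t + 2. From the given position equation x(t) = -3·t^3 + 3·t^2 + t + 2, we substitute t = 1 to get x = 3.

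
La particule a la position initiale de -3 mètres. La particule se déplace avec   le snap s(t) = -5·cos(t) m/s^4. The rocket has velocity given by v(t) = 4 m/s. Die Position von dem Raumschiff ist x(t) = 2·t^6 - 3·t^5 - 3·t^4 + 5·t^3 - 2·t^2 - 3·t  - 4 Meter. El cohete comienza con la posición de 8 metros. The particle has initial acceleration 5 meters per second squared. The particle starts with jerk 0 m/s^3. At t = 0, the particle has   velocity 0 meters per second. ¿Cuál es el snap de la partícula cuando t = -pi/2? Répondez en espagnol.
Usando s(t) = -5·cos(t) y sustituyendo t = -pi/2, encontramos s = 0.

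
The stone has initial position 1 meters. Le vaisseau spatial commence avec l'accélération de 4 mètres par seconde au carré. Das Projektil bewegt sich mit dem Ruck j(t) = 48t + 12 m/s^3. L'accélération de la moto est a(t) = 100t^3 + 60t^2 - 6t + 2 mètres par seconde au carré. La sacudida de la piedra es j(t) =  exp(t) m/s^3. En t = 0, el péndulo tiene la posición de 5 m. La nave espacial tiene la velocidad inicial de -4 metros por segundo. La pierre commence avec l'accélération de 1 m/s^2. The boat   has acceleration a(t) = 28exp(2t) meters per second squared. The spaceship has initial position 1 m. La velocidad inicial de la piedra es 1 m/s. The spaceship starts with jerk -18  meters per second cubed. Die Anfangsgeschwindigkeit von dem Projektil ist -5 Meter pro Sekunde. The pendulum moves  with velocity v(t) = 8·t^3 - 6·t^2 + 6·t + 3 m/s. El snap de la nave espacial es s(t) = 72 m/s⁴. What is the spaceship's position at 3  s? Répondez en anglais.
To solve this, we need to take 4 antiderivatives of our snap equation s(t) = 72. Taking ∫s(t)dt and applying j(0) = -18, we find j(t) = 72·t - 18. Finding the antiderivative of j(t) and using a(0) = 4: a(t) = 36·t^2 - 18·t + 4. Taking ∫a(t)dt and applying v(0) = -4, we find v(t) = 12·t^3 - 9·t^2 + 4·t - 4. Finding the integral of v(t) and using x(0) = 1: x(t) = 3·t^4 - 3·t^3 + 2·t^2 - 4·t + 1. From the given position equation x(t) = 3·t^4 - 3·t^3 + 2·t^2 - 4·t + 1, we substitute t = 3 to get x = 169.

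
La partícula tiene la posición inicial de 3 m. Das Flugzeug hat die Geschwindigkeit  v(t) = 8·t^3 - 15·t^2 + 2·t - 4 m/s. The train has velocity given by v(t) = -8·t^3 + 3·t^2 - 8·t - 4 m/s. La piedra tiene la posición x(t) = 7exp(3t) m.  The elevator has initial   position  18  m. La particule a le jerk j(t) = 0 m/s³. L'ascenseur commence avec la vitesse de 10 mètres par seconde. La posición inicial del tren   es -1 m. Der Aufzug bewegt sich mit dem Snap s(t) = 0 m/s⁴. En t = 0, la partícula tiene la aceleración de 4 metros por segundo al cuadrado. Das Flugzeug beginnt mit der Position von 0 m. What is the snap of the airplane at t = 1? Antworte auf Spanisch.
Para resolver esto, necesitamos tomar 3 derivadas de nuestra ecuación de la velocidad v(t) = 8·t^3 - 15·t^2 + 2·t - 4. Tomando d/dt de v(t), encontramos a(t) = 24·t^2 - 30·t + 2. La derivada de la aceleración da la sacudida: j(t) = 48·t - 30. Derivando la sacudida, obtenemos el snap: s(t) = 48. Usando s(t) = 48 y sustituyendo t = 1, encontramos s = 48.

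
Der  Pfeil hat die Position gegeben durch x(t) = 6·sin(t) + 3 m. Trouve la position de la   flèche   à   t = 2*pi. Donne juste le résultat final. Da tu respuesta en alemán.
Bei t = 2*pi, x = 3.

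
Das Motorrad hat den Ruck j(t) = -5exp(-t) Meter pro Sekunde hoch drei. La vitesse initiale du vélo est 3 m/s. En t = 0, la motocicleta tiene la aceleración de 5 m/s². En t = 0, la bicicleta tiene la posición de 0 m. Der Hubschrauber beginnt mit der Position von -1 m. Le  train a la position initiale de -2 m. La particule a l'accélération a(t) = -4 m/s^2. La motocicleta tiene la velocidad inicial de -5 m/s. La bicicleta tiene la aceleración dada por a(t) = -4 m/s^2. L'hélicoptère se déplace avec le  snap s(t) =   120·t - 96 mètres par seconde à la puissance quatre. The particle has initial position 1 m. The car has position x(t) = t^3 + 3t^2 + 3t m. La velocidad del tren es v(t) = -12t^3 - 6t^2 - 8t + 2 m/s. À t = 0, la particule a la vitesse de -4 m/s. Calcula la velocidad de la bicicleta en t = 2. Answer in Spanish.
Para resolver esto, necesitamos tomar 1 integral de nuestra ecuación de la aceleración a(t) = -4. La antiderivada de la aceleración es la velocidad. Usando v(0) = 3, obtenemos v(t) = 3 - 4·t. De la ecuación de la velocidad v(t) = 3 - 4·t, sustituimos t = 2 para obtener v = -5.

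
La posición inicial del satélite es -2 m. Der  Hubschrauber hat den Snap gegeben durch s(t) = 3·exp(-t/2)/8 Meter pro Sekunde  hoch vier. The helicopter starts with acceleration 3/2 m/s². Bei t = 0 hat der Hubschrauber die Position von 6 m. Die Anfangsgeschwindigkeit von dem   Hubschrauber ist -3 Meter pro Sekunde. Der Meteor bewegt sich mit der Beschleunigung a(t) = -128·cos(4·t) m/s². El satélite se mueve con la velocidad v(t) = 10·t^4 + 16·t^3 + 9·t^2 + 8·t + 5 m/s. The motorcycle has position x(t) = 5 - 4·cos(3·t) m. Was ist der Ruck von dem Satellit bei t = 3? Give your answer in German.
Um dies zu lösen, müssen wir 2 Ableitungen unserer Gleichung für die Geschwindigkeit v(t) = 10·t^4 + 16·t^3 + 9·t^2 + 8·t + 5 nehmen. Die Ableitung von der Geschwindigkeit ergibt die Beschleunigung: a(t) = 40·t^3 + 48·t^2 + 18·t + 8. Mit d/dt von a(t) finden wir j(t) = 120·t^2 + 96·t + 18. Aus der Gleichung für den Ruck j(t) = 120·t^2 + 96·t + 18, setzen wir t = 3 ein und erhalten j = 1386.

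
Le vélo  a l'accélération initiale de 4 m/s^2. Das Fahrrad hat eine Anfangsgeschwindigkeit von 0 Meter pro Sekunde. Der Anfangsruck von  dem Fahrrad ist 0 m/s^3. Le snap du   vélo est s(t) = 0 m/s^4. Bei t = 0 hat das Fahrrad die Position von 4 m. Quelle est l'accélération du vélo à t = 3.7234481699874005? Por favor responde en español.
Para resolver esto, necesitamos tomar 2 antiderivadas de nuestra ecuación del snap s(t) = 0. La integral del snap es la sacudida. Usando j(0) = 0, obtenemos j(t) = 0. La integral de la sacudida, con a(0) = 4, da la aceleración: a(t) = 4. Usando a(t) = 4 y sustituyendo t = 3.7234481699874005, encontramos a = 4.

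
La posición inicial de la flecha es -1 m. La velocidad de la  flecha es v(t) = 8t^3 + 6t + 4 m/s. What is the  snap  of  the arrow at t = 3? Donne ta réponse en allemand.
Ausgehend von der Geschwindigkeit v(t) = 8·t^3 + 6·t + 4, nehmen wir 3 Ableitungen. Die Ableitung von der Geschwindigkeit ergibt die Beschleunigung: a(t) = 24·t^2 + 6. Durch Ableiten von der Beschleunigung erhalten wir den Ruck: j(t) = 48·t. Die Ableitung von dem Ruck ergibt den Snap: s(t) = 48. Wir haben den Snap s(t) = 48. Durch Einsetzen von t = 3: s(3) = 48.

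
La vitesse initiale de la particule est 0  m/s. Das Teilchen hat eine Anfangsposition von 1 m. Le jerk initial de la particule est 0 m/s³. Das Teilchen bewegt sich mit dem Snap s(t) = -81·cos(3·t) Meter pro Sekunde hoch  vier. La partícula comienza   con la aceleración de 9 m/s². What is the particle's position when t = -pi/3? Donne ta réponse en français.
Nous devons intégrer notre équation du snap s(t) = -81·cos(3·t) 4 fois. En prenant ∫s(t)dt et en appliquant j(0) = 0, nous trouvons j(t) = -27·sin(3·t). En intégrant le jerk et en utilisant la condition initiale a(0) = 9, nous obtenons a(t) = 9·cos(3·t). La primitive de l'accélération est la vitesse. En utilisant v(0) = 0, nous obtenons v(t) = 3·sin(3·t). En intégrant la vitesse et en utilisant la condition initiale x(0) = 1, nous obtenons x(t) = 2 - cos(3·t). De l'équation de la position x(t) = 2 - cos(3·t), nous substituons t = -pi/3 pour obtenir x = 3.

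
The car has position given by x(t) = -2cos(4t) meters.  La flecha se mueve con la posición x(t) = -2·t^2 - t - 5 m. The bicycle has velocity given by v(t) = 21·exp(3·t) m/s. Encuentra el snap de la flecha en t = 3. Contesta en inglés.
To solve this, we need to take 4 derivatives of our position equation x(t) = -2·t^2 - t - 5. Differentiating position, we get velocity: v(t) = -4·t - 1. The derivative of velocity gives acceleration: a(t) = -4. Differentiating acceleration, we get jerk: j(t) = 0. The derivative of jerk gives snap: s(t) = 0. Using s(t) = 0 and substituting t = 3, we find s = 0.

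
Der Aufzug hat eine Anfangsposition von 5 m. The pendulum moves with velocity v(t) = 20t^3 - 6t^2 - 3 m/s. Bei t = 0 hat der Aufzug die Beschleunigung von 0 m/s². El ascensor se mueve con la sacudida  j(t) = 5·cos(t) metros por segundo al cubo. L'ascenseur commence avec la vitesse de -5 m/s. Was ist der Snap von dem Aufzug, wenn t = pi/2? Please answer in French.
En partant du jerk j(t) = 5·cos(t), nous prenons 1 dérivée. La dérivée du jerk donne le snap: s(t) = -5·sin(t). En utilisant s(t) = -5·sin(t) et en substituant t = pi/2, nous trouvons s = -5.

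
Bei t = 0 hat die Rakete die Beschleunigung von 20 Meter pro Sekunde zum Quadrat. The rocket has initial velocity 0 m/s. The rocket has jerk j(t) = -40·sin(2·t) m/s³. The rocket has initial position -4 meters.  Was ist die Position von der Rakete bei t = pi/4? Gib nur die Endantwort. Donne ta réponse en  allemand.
x(pi/4) = 1.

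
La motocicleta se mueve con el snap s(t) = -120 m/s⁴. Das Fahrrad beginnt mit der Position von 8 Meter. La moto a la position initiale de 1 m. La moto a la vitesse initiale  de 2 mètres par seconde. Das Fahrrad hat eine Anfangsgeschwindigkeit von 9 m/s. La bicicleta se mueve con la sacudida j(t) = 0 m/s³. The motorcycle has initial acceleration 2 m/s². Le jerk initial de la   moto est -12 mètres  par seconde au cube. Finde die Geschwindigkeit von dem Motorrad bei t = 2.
Wir müssen die Stammfunktion unserer Gleichung für den Snap s(t) = -120 3-mal finden. Durch Integration von dem Snap und Verwendung der Anfangsbedingung j(0) = -12, erhalten wir j(t) = -120·t - 12. Die Stammfunktion von dem Ruck, mit a(0) = 2, ergibt die Beschleunigung: a(t) = -60·t^2 - 12·t + 2. Durch Integration von der Beschleunigung und Verwendung der Anfangsbedingung v(0) = 2, erhalten wir v(t) = -20·t^3 - 6·t^2 + 2·t + 2. Wir haben die Geschwindigkeit v(t) = -20·t^3 - 6·t^2 + 2·t + 2. Durch Einsetzen von t = 2: v(2) = -178.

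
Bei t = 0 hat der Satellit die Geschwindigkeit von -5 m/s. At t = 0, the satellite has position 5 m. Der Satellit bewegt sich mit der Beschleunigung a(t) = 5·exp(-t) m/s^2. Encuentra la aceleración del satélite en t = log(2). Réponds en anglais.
We have acceleration a(t) = 5·exp(-t). Substituting t = log(2): a(log(2)) = 5/2.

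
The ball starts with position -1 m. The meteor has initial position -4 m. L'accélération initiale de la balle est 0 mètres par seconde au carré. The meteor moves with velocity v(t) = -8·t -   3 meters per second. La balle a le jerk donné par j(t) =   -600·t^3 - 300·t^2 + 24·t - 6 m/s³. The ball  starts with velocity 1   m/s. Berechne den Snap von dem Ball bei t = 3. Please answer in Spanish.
Para resolver esto, necesitamos tomar 1 derivada de nuestra ecuación de la sacudida j(t) = -600·t^3 - 300·t^2 + 24·t - 6. Derivando la sacudida, obtenemos el snap: s(t) = -1800·t^2 - 600·t + 24. Usando s(t) = -1800·t^2 - 600·t + 24 y sustituyendo t = 3, encontramos s = -17976.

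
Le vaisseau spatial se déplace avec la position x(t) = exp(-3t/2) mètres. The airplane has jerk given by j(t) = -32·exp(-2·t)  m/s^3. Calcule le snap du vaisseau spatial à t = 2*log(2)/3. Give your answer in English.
We must differentiate our position equation x(t) = exp(-3·t/2) 4 times. Differentiating position, we get velocity: v(t) = -3·exp(-3·t/2)/2. Differentiating velocity, we get acceleration: a(t) = 9·exp(-3·t/2)/4. Taking d/dt of a(t), we find j(t) = -27·exp(-3·t/2)/8. The derivative of jerk gives snap: s(t) = 81·exp(-3·t/2)/16. From the given snap equation s(t) = 81·exp(-3·t/2)/16, we substitute t = 2*log(2)/3 to get s = 81/32.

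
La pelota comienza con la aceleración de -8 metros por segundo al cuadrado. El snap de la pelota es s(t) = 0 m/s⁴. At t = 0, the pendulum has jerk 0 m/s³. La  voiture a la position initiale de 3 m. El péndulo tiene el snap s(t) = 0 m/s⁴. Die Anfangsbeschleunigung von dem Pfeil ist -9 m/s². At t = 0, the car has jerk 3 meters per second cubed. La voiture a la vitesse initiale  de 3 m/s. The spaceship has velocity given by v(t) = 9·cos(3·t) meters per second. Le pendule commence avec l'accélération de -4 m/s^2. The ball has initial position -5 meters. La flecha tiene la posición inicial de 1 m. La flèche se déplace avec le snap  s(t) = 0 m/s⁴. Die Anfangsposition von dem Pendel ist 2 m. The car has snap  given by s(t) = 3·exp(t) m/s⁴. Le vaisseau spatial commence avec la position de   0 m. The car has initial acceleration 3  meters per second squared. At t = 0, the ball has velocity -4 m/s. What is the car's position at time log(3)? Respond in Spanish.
Debemos encontrar la integral de nuestra ecuación del snap s(t) = 3·exp(t) 4 veces. La antiderivada del snap, con j(0) = 3, da la sacudida: j(t) = 3·exp(t). Tomando ∫j(t)dt y aplicando a(0) = 3, encontramos a(t) = 3·exp(t). La integral de la aceleración es la velocidad. Usando v(0) = 3, obtenemos v(t) = 3·exp(t). La antiderivada de la velocidad, con x(0) = 3, da la posición: x(t) = 3·exp(t). Usando x(t) = 3·exp(t) y sustituyendo t = log(3), encontramos x = 9.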